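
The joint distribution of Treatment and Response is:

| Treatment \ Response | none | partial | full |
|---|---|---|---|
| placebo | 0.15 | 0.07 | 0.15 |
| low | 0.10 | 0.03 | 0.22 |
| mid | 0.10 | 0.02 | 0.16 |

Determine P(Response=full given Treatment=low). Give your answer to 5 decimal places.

P(Treatment=low) = 0.10 + 0.03 + 0.22 = 0.35.
P(Response=full | Treatment=low) = 0.22/0.35 = 0.62857.

0.62857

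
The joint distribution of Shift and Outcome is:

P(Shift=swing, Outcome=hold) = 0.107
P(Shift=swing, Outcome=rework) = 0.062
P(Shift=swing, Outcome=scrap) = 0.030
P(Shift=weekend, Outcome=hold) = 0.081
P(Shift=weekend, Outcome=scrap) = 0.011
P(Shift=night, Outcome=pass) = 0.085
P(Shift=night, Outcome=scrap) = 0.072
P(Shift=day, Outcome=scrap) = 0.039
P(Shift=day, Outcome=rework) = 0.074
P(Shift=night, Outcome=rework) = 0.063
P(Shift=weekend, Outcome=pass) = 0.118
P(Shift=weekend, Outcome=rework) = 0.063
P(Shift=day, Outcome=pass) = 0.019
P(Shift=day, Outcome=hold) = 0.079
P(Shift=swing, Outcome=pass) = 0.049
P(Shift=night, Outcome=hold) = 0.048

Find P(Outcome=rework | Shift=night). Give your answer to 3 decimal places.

P(Shift=night) = 0.085 + 0.063 + 0.072 + 0.048 = 0.268.
P(Outcome=rework | Shift=night) = 0.063/0.268 = 0.235.

0.235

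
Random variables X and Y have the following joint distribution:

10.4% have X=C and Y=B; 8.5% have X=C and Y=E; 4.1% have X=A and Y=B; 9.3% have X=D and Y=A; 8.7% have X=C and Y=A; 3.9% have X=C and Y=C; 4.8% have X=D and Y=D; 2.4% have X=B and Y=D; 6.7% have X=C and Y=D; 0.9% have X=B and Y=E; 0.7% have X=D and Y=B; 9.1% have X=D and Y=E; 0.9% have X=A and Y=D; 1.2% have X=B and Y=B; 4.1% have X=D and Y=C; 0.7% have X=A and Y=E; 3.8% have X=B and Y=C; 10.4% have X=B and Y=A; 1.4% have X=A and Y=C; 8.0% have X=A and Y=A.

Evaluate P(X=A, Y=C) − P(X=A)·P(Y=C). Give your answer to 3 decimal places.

P(X=A) = 0.080 + 0.041 + 0.014 + 0.009 + 0.007 = 0.151.
P(Y=C) = 0.014 + 0.038 + 0.039 + 0.041 = 0.132.
P(X=A, Y=C) − P(X=A)P(Y=C) = 0.014 − 0.151×0.132 = -0.006.

-0.006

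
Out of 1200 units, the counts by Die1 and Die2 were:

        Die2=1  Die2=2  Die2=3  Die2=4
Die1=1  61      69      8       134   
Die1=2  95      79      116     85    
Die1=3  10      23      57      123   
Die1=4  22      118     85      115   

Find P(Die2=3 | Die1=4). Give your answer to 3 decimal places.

0.250

Total with Die1=4: 22 + 118 + 85 + 115 = 340.
P(Die2=3 | Die1=4) = 85/340 = 0.250.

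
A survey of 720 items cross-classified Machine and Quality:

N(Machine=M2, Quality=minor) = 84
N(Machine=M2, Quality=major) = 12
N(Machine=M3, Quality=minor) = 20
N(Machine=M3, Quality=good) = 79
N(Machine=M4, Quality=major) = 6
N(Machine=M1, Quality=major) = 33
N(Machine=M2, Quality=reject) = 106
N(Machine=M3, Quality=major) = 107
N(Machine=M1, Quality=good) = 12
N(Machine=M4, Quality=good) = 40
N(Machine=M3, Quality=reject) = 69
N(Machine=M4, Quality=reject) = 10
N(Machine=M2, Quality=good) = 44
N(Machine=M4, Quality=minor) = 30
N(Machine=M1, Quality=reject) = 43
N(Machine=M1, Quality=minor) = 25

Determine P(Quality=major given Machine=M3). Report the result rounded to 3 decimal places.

Total with Machine=M3: 79 + 20 + 107 + 69 = 275.
P(Quality=major | Machine=M3) = 107/275 = 0.389.

0.389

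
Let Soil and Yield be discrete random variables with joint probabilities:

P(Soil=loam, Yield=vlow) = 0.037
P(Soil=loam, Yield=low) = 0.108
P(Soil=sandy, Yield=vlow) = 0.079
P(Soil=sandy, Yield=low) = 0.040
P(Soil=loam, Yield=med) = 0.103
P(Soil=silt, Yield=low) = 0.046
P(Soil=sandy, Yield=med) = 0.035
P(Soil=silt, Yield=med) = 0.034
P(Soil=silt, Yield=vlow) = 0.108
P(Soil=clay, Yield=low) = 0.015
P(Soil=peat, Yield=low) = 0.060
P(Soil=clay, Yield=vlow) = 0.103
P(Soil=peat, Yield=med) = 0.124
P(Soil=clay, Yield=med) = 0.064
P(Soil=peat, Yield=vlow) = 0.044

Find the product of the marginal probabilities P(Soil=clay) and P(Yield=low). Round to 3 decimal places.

0.049

P(Soil=clay) = 0.103 + 0.015 + 0.064 = 0.182.
P(Yield=low) = 0.040 + 0.108 + 0.015 + 0.046 + 0.060 = 0.269.
Product: 0.182 × 0.269 = 0.049.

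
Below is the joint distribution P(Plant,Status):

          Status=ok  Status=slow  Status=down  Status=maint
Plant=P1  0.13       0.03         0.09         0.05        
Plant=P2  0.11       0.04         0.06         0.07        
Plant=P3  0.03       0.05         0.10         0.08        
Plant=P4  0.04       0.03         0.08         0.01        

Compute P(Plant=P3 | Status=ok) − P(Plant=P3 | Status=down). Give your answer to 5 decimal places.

-0.20626

P(Status=ok) = 0.13 + 0.11 + 0.03 + 0.04 = 0.31; P(Plant=P3 | Status=ok) = 0.03/0.31 = 0.096774.
P(Status=down) = 0.09 + 0.06 + 0.10 + 0.08 = 0.33; P(Plant=P3 | Status=down) = 0.10/0.33 = 0.303030.
Difference = -0.20626.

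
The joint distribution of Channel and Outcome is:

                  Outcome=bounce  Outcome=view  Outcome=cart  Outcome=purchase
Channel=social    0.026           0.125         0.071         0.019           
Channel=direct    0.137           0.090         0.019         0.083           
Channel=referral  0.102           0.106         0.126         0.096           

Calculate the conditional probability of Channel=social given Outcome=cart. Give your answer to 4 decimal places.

0.3287

P(Outcome=cart) = 0.071 + 0.019 + 0.126 = 0.216.
P(Channel=social | Outcome=cart) = 0.071/0.216 = 0.3287.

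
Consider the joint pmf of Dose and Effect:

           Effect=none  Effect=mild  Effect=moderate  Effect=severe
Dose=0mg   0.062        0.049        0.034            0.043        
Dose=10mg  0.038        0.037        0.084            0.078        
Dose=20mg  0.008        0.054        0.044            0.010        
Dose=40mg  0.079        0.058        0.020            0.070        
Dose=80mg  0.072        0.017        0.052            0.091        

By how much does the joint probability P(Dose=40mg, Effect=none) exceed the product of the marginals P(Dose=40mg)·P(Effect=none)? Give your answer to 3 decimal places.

P(Dose=40mg) = 0.079 + 0.058 + 0.020 + 0.070 = 0.227.
P(Effect=none) = 0.062 + 0.038 + 0.008 + 0.079 + 0.072 = 0.259.
P(Dose=40mg, Effect=none) − P(Dose=40mg)P(Effect=none) = 0.079 − 0.227×0.259 = 0.020.

0.020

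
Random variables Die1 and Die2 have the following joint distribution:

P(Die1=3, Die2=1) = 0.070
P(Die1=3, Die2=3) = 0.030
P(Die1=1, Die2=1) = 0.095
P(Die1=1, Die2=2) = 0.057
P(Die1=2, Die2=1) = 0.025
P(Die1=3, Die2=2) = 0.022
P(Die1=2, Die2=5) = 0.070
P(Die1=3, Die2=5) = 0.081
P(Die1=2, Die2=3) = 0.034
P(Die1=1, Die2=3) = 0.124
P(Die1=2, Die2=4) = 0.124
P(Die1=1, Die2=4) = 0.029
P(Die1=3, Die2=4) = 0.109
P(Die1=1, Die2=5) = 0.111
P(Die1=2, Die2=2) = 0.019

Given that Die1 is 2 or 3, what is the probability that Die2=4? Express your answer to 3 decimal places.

P(Die1=2) = 0.025 + 0.019 + 0.034 + 0.124 + 0.070 = 0.272.
P(Die1=3) = 0.070 + 0.022 + 0.030 + 0.109 + 0.081 = 0.312.
P(Die1 ∈ {2, 3}) = 0.272 + 0.312 = 0.584; P(Die2=4, Die1 ∈ {2, 3}) = 0.124 + 0.109 = 0.233.
P(Die2=4 | Die1 ∈ {2, 3}) = 0.233/0.584 = 0.399.

0.399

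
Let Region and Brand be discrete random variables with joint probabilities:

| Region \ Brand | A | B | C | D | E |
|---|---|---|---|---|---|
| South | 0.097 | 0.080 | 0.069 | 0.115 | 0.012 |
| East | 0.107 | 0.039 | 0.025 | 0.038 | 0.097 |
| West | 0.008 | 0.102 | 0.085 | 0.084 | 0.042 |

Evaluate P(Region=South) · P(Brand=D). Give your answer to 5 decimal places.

P(Region=South) = 0.097 + 0.080 + 0.069 + 0.115 + 0.012 = 0.373.
P(Brand=D) = 0.115 + 0.038 + 0.084 = 0.237.
Product: 0.373 × 0.237 = 0.08840.

0.08840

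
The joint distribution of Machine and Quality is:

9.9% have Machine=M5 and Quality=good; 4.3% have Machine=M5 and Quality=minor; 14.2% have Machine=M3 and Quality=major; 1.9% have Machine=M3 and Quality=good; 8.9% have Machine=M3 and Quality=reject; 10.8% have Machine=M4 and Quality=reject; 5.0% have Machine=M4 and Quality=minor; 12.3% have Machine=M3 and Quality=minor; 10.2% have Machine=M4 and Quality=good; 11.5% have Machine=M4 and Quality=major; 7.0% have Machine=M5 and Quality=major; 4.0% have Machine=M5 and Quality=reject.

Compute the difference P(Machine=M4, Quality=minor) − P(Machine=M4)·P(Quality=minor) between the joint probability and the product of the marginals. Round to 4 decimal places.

-0.0310

P(Machine=M4) = 0.102 + 0.050 + 0.115 + 0.108 = 0.375.
P(Quality=minor) = 0.123 + 0.050 + 0.043 = 0.216.
P(Machine=M4, Quality=minor) − P(Machine=M4)P(Quality=minor) = 0.050 − 0.375×0.216 = -0.0310.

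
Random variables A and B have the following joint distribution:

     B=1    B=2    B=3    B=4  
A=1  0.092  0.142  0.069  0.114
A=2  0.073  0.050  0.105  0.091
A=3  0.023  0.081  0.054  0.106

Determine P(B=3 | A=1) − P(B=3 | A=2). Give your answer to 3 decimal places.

-0.164

P(A=1) = 0.092 + 0.142 + 0.069 + 0.114 = 0.417; P(B=3 | A=1) = 0.069/0.417 = 0.1655.
P(A=2) = 0.073 + 0.050 + 0.105 + 0.091 = 0.319; P(B=3 | A=2) = 0.105/0.319 = 0.3292.
Difference = -0.164.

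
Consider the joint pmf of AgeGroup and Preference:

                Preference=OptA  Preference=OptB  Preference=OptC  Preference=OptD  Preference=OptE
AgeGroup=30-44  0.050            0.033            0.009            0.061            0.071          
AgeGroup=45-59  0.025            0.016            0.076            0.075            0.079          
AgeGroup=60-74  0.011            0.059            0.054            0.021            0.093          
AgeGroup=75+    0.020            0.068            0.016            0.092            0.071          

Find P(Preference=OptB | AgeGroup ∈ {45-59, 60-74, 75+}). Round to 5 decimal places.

0.18428

P(AgeGroup=45-59) = 0.025 + 0.016 + 0.076 + 0.075 + 0.079 = 0.271.
P(AgeGroup=60-74) = 0.011 + 0.059 + 0.054 + 0.021 + 0.093 = 0.238.
P(AgeGroup=75+) = 0.020 + 0.068 + 0.016 + 0.092 + 0.071 = 0.267.
P(AgeGroup ∈ {45-59, 60-74, 75+}) = 0.271 + 0.238 + 0.267 = 0.776; P(Preference=OptB, AgeGroup ∈ {45-59, 60-74, 75+}) = 0.016 + 0.059 + 0.068 = 0.143.
P(Preference=OptB | AgeGroup ∈ {45-59, 60-74, 75+}) = 0.143/0.776 = 0.18428.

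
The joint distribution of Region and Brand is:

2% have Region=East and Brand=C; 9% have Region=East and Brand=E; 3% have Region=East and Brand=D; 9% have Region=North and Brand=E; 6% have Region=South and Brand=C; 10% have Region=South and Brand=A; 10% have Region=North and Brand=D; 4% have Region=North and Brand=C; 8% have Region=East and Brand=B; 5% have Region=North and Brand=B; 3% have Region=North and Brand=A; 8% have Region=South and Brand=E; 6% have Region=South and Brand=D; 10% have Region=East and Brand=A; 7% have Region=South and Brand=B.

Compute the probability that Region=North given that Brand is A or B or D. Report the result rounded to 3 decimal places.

P(Brand=A) = 0.03 + 0.10 + 0.10 = 0.23.
P(Brand=B) = 0.05 + 0.07 + 0.08 = 0.20.
P(Brand=D) = 0.10 + 0.06 + 0.03 = 0.19.
P(Brand ∈ {A, B, D}) = 0.23 + 0.20 + 0.19 = 0.62; P(Region=North, Brand ∈ {A, B, D}) = 0.03 + 0.05 + 0.10 = 0.18.
P(Region=North | Brand ∈ {A, B, D}) = 0.18/0.62 = 0.290.

0.290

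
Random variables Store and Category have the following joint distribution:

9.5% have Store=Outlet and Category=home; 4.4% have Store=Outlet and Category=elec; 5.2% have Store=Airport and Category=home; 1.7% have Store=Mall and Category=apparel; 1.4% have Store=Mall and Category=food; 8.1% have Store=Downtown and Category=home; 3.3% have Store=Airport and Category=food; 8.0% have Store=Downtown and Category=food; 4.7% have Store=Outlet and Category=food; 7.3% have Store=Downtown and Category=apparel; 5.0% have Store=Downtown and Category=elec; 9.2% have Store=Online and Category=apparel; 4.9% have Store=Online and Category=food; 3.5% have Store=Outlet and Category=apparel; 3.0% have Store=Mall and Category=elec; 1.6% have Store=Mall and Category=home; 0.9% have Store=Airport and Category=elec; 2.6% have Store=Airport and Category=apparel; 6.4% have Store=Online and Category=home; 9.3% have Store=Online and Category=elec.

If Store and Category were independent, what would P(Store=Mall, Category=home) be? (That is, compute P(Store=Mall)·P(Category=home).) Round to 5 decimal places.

P(Store=Mall) = 0.014 + 0.017 + 0.030 + 0.016 = 0.077.
P(Category=home) = 0.081 + 0.016 + 0.052 + 0.095 + 0.064 = 0.308.
Product: 0.077 × 0.308 = 0.02372.

0.02372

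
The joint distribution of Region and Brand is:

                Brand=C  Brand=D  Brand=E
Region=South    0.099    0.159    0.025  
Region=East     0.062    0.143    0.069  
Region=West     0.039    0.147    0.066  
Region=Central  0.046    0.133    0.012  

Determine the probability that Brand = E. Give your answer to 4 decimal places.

P(Brand=E) = 0.025 + 0.069 + 0.066 + 0.012 = 0.172.

0.1720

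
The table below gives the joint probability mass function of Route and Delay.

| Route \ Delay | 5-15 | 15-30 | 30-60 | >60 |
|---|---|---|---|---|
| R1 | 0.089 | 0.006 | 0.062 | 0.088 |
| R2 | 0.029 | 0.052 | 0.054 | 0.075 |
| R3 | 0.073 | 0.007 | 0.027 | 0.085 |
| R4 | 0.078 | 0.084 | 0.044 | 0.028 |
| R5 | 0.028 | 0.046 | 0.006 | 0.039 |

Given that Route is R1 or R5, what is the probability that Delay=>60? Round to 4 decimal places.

0.3489

P(Route=R1) = 0.089 + 0.006 + 0.062 + 0.088 = 0.245.
P(Route=R5) = 0.028 + 0.046 + 0.006 + 0.039 = 0.119.
P(Route ∈ {R1, R5}) = 0.245 + 0.119 = 0.364; P(Delay=>60, Route ∈ {R1, R5}) = 0.088 + 0.039 = 0.127.
P(Delay=>60 | Route ∈ {R1, R5}) = 0.127/0.364 = 0.3489.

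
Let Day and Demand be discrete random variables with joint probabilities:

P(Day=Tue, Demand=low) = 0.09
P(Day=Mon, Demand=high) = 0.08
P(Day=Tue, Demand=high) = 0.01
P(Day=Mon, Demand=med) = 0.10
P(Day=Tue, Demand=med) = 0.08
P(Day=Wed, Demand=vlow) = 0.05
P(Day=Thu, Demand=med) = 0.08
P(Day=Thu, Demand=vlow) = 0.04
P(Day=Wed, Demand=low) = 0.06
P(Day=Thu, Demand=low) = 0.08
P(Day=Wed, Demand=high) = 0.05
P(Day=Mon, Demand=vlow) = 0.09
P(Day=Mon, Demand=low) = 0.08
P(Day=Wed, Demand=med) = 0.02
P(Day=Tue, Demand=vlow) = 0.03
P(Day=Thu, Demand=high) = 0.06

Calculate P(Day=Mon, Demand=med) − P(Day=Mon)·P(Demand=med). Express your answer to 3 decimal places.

0.002

P(Day=Mon) = 0.09 + 0.08 + 0.10 + 0.08 = 0.35.
P(Demand=med) = 0.10 + 0.08 + 0.02 + 0.08 = 0.28.
P(Day=Mon, Demand=med) − P(Day=Mon)P(Demand=med) = 0.10 − 0.35×0.28 = 0.002.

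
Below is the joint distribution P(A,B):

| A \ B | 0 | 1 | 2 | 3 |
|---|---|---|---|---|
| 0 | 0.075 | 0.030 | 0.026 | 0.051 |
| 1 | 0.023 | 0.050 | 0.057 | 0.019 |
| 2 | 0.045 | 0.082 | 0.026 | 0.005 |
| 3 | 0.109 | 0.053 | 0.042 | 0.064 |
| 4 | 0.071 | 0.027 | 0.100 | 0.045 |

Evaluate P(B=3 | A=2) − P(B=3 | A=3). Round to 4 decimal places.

-0.2072

P(A=2) = 0.045 + 0.082 + 0.026 + 0.005 = 0.158; P(B=3 | A=2) = 0.005/0.158 = 0.03165.
P(A=3) = 0.109 + 0.053 + 0.042 + 0.064 = 0.268; P(B=3 | A=3) = 0.064/0.268 = 0.23881.
Difference = -0.2072.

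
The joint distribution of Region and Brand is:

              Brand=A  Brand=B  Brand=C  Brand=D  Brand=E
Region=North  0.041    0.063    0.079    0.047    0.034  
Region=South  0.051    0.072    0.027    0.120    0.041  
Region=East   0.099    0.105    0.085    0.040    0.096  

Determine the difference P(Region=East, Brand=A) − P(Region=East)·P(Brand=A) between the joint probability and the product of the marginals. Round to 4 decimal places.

0.0178

P(Region=East) = 0.099 + 0.105 + 0.085 + 0.040 + 0.096 = 0.425.
P(Brand=A) = 0.041 + 0.051 + 0.099 = 0.191.
P(Region=East, Brand=A) − P(Region=East)P(Brand=A) = 0.099 − 0.425×0.191 = 0.0178.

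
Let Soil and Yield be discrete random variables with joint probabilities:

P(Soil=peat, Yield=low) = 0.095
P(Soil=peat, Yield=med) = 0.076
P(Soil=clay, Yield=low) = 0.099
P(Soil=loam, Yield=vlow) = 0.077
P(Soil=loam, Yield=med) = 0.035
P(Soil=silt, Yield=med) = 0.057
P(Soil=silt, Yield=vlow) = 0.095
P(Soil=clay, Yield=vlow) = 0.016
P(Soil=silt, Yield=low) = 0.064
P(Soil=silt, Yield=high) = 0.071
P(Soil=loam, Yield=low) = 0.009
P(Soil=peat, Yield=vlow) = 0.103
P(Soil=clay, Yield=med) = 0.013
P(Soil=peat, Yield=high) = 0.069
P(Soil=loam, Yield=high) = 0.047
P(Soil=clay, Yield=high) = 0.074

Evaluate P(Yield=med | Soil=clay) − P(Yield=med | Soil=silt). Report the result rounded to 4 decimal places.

P(Soil=clay) = 0.016 + 0.099 + 0.013 + 0.074 = 0.202; P(Yield=med | Soil=clay) = 0.013/0.202 = 0.06436.
P(Soil=silt) = 0.095 + 0.064 + 0.057 + 0.071 = 0.287; P(Yield=med | Soil=silt) = 0.057/0.287 = 0.19861.
Difference = -0.1342.

-0.1342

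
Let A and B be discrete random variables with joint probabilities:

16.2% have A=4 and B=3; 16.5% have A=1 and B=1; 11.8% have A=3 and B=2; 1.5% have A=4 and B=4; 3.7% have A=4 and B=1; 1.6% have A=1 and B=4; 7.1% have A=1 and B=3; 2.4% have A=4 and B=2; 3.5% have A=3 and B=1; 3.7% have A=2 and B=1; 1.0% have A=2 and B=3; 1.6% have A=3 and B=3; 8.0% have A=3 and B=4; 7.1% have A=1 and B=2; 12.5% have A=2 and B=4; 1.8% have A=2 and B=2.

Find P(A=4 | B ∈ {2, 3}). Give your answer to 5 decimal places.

P(B=2) = 0.071 + 0.018 + 0.118 + 0.024 = 0.231.
P(B=3) = 0.071 + 0.010 + 0.016 + 0.162 = 0.259.
P(B ∈ {2, 3}) = 0.231 + 0.259 = 0.490; P(A=4, B ∈ {2, 3}) = 0.024 + 0.162 = 0.186.
P(A=4 | B ∈ {2, 3}) = 0.186/0.490 = 0.37959.

0.37959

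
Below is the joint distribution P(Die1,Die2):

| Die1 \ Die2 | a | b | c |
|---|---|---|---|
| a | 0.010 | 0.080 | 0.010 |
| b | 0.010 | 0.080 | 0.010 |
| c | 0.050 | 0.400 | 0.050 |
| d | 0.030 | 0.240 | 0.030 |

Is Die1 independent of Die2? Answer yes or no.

yes

Every cell satisfies P(Die1,Die2) = P(Die1)·P(Die2). For instance P(Die1=d) = 0.300, P(Die2=b) = 0.800, and 0.300×0.800 = 0.240 matches the joint entry. So Die1 and Die2 are independent.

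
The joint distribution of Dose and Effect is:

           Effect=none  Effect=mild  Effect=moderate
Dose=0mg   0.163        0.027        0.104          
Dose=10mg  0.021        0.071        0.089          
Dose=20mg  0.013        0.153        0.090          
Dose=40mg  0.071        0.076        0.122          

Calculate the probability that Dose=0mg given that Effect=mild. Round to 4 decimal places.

P(Effect=mild) = 0.027 + 0.071 + 0.153 + 0.076 = 0.327.
P(Dose=0mg | Effect=mild) = 0.027/0.327 = 0.0826.

0.0826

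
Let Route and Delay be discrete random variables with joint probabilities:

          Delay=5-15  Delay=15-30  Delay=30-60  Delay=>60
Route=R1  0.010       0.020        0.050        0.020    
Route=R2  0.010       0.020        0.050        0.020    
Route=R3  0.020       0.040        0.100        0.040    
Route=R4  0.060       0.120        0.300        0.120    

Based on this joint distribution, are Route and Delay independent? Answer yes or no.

yes

Every cell satisfies P(Route,Delay) = P(Route)·P(Delay). For instance P(Route=R4) = 0.600, P(Delay=5-15) = 0.100, and 0.600×0.100 = 0.060 matches the joint entry. So Route and Delay are independent.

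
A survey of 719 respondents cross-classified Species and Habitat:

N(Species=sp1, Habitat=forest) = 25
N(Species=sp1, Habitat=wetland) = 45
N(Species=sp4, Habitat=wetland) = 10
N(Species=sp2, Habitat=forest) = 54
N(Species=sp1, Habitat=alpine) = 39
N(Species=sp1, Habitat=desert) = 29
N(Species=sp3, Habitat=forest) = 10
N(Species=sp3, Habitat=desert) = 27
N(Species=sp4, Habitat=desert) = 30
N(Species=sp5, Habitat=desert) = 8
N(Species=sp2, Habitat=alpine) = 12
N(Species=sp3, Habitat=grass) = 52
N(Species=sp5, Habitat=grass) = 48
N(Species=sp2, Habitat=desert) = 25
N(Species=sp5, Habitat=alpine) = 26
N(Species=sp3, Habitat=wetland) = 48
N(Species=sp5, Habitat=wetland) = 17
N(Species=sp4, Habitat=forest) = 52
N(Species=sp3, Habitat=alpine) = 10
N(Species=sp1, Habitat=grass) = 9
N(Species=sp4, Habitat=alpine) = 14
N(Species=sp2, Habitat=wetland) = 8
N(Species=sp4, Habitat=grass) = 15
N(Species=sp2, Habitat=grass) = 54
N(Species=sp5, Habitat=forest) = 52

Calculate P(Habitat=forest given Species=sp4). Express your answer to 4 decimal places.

Total with Species=sp4: 52 + 15 + 10 + 30 + 14 = 121.
P(Habitat=forest | Species=sp4) = 52/121 = 0.4298.

0.4298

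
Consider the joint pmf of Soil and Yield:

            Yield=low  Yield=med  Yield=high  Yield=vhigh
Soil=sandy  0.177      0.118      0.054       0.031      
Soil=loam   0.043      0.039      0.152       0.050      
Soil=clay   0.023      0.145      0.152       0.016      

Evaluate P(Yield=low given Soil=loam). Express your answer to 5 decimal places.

P(Soil=loam) = 0.043 + 0.039 + 0.152 + 0.050 = 0.284.
P(Yield=low | Soil=loam) = 0.043/0.284 = 0.15141.

0.15141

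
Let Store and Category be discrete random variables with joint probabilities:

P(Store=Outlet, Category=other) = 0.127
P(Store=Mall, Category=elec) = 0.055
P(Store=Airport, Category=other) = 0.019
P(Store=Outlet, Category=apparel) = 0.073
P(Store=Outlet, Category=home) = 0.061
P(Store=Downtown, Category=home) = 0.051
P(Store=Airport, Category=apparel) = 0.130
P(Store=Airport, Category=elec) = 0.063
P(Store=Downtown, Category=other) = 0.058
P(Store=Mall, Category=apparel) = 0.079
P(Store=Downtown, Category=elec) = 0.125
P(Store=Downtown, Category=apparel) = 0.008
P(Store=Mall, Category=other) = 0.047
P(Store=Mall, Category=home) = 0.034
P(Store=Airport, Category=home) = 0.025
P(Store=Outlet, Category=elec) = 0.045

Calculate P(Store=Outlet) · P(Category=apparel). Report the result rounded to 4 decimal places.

P(Store=Outlet) = 0.073 + 0.045 + 0.061 + 0.127 = 0.306.
P(Category=apparel) = 0.008 + 0.079 + 0.130 + 0.073 = 0.290.
Product: 0.306 × 0.290 = 0.0887.

0.0887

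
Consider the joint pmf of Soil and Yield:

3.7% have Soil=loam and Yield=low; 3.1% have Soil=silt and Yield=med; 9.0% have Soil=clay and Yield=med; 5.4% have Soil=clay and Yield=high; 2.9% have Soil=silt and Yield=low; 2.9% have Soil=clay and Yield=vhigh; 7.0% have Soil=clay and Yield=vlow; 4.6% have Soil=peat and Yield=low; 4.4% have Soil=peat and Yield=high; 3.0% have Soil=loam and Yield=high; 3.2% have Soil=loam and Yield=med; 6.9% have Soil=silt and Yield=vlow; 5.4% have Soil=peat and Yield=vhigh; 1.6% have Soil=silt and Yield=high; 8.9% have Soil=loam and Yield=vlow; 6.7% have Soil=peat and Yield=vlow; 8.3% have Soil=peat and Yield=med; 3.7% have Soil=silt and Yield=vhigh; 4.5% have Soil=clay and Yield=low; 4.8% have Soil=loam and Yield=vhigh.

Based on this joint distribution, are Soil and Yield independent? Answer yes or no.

no

P(Soil=loam) = 0.236 and P(Yield=med) = 0.236, so their product is 0.05570, but P(Soil=loam, Yield=med) = 0.032. Since these differ, Soil and Yield are not independent.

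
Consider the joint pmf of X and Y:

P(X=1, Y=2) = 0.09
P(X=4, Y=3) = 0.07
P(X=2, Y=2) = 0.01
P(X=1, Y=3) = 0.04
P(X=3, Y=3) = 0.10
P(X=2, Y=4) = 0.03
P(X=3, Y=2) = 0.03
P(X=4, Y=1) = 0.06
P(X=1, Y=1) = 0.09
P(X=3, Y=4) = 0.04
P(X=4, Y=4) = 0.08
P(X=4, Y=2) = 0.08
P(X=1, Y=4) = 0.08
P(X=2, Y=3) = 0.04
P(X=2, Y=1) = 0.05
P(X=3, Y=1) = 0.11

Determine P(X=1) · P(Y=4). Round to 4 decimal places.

P(X=1) = 0.09 + 0.09 + 0.04 + 0.08 = 0.30.
P(Y=4) = 0.08 + 0.03 + 0.04 + 0.08 = 0.23.
Product: 0.30 × 0.23 = 0.0690.

0.0690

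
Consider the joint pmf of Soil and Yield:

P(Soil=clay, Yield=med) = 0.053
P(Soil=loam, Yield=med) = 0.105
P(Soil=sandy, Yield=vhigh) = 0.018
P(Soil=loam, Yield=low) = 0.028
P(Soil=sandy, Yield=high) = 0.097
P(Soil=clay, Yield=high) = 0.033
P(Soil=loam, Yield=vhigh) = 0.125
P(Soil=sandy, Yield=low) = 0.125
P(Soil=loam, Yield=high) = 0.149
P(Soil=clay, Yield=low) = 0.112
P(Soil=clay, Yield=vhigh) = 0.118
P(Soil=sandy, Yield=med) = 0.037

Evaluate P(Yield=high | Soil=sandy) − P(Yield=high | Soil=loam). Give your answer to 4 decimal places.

P(Soil=sandy) = 0.125 + 0.037 + 0.097 + 0.018 = 0.277; P(Yield=high | Soil=sandy) = 0.097/0.277 = 0.35018.
P(Soil=loam) = 0.028 + 0.105 + 0.149 + 0.125 = 0.407; P(Yield=high | Soil=loam) = 0.149/0.407 = 0.36609.
Difference = -0.0159.

-0.0159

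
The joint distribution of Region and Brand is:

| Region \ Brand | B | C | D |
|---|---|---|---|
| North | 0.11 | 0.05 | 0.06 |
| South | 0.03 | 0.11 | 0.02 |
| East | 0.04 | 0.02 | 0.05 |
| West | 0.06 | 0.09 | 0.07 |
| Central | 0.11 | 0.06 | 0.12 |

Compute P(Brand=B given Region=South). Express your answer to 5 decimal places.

P(Region=South) = 0.03 + 0.11 + 0.02 = 0.16.
P(Brand=B | Region=South) = 0.03/0.16 = 0.18750.

0.18750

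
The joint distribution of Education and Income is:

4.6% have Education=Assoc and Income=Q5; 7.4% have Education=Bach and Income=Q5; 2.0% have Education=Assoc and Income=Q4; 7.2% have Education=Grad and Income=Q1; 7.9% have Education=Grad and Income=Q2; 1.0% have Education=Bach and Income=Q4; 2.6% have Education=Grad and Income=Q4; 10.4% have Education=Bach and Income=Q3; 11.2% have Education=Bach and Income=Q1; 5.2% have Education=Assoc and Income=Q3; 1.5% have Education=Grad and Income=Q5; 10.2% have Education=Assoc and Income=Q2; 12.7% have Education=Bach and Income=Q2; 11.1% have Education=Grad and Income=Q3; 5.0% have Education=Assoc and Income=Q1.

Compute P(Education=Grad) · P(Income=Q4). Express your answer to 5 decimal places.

P(Education=Grad) = 0.072 + 0.079 + 0.111 + 0.026 + 0.015 = 0.303.
P(Income=Q4) = 0.020 + 0.010 + 0.026 = 0.056.
Product: 0.303 × 0.056 = 0.01697.

0.01697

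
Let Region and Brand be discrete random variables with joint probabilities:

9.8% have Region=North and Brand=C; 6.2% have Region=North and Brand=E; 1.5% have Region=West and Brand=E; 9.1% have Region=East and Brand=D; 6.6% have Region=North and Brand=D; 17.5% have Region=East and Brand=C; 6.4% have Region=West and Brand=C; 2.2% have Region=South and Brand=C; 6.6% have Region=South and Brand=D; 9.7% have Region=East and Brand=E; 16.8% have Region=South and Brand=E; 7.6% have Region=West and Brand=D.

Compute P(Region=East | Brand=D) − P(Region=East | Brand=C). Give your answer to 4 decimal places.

P(Brand=D) = 0.066 + 0.066 + 0.091 + 0.076 = 0.299; P(Region=East | Brand=D) = 0.091/0.299 = 0.30435.
P(Brand=C) = 0.098 + 0.022 + 0.175 + 0.064 = 0.359; P(Region=East | Brand=C) = 0.175/0.359 = 0.48747.
Difference = -0.1831.

-0.1831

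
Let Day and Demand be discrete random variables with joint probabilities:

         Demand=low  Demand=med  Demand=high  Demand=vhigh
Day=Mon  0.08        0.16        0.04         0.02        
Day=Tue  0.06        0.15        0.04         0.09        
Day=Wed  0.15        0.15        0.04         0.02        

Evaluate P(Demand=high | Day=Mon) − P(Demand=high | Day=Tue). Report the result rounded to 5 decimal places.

0.01569

P(Day=Mon) = 0.08 + 0.16 + 0.04 + 0.02 = 0.30; P(Demand=high | Day=Mon) = 0.04/0.30 = 0.133333.
P(Day=Tue) = 0.06 + 0.15 + 0.04 + 0.09 = 0.34; P(Demand=high | Day=Tue) = 0.04/0.34 = 0.117647.
Difference = 0.01569.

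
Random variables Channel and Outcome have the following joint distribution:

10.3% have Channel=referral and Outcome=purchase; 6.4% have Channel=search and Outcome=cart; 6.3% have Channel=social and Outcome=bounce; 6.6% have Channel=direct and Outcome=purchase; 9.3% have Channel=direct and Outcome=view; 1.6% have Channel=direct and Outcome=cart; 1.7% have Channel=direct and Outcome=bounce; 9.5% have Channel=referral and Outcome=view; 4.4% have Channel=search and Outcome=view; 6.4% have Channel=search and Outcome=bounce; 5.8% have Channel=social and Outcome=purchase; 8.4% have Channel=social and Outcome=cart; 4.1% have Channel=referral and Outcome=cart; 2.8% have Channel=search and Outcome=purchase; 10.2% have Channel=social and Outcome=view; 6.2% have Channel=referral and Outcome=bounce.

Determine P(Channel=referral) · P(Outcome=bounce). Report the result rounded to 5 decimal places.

0.06201

P(Channel=referral) = 0.062 + 0.095 + 0.041 + 0.103 = 0.301.
P(Outcome=bounce) = 0.064 + 0.063 + 0.017 + 0.062 = 0.206.
Product: 0.301 × 0.206 = 0.06201.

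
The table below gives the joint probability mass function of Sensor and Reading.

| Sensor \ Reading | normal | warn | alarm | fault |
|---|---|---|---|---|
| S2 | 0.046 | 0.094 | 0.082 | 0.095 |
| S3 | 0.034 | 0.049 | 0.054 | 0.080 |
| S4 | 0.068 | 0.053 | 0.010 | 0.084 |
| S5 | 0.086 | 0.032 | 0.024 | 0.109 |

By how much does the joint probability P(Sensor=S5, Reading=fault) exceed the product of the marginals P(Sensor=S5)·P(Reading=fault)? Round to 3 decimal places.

0.017

P(Sensor=S5) = 0.086 + 0.032 + 0.024 + 0.109 = 0.251.
P(Reading=fault) = 0.095 + 0.080 + 0.084 + 0.109 = 0.368.
P(Sensor=S5, Reading=fault) − P(Sensor=S5)P(Reading=fault) = 0.109 − 0.251×0.368 = 0.017.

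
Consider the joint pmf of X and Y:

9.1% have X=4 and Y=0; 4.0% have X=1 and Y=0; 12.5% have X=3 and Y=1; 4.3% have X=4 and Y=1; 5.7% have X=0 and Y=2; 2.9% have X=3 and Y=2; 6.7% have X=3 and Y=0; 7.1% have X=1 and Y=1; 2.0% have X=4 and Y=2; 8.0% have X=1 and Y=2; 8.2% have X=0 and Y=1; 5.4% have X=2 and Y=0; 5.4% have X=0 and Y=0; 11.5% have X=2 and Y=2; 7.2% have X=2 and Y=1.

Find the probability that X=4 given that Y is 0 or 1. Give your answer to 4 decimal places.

P(Y=0) = 0.054 + 0.040 + 0.054 + 0.067 + 0.091 = 0.306.
P(Y=1) = 0.082 + 0.071 + 0.072 + 0.125 + 0.043 = 0.393.
P(Y ∈ {0, 1}) = 0.306 + 0.393 = 0.699; P(X=4, Y ∈ {0, 1}) = 0.091 + 0.043 = 0.134.
P(X=4 | Y ∈ {0, 1}) = 0.134/0.699 = 0.1917.

0.1917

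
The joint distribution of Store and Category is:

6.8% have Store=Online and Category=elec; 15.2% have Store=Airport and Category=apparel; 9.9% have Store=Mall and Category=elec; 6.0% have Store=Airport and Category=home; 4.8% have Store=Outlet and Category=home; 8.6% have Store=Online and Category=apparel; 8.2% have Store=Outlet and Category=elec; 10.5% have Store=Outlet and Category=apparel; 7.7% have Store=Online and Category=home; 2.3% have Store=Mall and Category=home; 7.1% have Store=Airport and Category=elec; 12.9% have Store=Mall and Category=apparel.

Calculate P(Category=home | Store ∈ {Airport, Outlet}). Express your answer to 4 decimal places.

P(Store=Airport) = 0.152 + 0.071 + 0.060 = 0.283.
P(Store=Outlet) = 0.105 + 0.082 + 0.048 = 0.235.
P(Store ∈ {Airport, Outlet}) = 0.283 + 0.235 = 0.518; P(Category=home, Store ∈ {Airport, Outlet}) = 0.060 + 0.048 = 0.108.
P(Category=home | Store ∈ {Airport, Outlet}) = 0.108/0.518 = 0.2085.

0.2085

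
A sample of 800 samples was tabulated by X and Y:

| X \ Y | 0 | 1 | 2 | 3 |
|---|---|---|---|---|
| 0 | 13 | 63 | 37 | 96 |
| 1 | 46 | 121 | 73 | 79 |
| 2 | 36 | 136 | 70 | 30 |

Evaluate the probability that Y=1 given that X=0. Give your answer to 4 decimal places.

Total with X=0: 13 + 63 + 37 + 96 = 209.
P(Y=1 | X=0) = 63/209 = 0.3014.

0.3014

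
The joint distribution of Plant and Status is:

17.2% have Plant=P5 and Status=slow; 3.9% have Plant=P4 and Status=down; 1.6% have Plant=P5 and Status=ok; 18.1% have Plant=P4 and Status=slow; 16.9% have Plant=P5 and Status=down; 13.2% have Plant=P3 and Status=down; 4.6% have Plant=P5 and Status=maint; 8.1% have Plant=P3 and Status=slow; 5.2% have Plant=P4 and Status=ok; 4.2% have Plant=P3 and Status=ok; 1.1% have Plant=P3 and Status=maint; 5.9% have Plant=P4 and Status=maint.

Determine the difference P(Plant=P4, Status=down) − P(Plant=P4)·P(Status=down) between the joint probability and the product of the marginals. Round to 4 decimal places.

-0.0735

P(Plant=P4) = 0.052 + 0.181 + 0.039 + 0.059 = 0.331.
P(Status=down) = 0.132 + 0.039 + 0.169 = 0.340.
P(Plant=P4, Status=down) − P(Plant=P4)P(Status=down) = 0.039 − 0.331×0.340 = -0.0735.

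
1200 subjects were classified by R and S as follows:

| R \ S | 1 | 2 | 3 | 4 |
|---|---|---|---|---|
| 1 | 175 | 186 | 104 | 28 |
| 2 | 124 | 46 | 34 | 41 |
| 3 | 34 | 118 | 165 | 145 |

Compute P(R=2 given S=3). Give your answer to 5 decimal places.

Total with S=3: 104 + 34 + 165 = 303.
P(R=2 | S=3) = 34/303 = 0.11221.

0.11221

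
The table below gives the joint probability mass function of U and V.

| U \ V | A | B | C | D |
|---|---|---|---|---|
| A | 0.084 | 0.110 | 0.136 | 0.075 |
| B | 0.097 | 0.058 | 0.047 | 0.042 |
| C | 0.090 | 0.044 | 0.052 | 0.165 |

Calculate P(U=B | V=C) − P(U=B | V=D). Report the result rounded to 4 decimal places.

P(V=C) = 0.136 + 0.047 + 0.052 = 0.235; P(U=B | V=C) = 0.047/0.235 = 0.20000.
P(V=D) = 0.075 + 0.042 + 0.165 = 0.282; P(U=B | V=D) = 0.042/0.282 = 0.14894.
Difference = 0.0511.

0.0511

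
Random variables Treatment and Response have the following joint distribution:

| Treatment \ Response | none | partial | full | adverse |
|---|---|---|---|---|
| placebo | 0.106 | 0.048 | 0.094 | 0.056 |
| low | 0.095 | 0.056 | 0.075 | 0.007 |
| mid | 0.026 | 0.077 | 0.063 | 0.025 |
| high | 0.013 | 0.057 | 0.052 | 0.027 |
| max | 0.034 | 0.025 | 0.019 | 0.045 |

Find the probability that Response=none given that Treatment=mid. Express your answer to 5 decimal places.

P(Treatment=mid) = 0.026 + 0.077 + 0.063 + 0.025 = 0.191.
P(Response=none | Treatment=mid) = 0.026/0.191 = 0.13613.

0.13613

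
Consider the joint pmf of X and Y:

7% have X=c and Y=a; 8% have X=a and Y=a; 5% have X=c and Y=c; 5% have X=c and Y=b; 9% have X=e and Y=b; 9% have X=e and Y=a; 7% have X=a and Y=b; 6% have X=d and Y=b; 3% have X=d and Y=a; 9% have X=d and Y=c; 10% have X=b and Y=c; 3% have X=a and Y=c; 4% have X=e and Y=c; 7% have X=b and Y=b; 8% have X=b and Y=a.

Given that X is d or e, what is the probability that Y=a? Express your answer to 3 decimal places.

P(X=d) = 0.03 + 0.06 + 0.09 = 0.18.
P(X=e) = 0.09 + 0.09 + 0.04 = 0.22.
P(X ∈ {d, e}) = 0.18 + 0.22 = 0.40; P(Y=a, X ∈ {d, e}) = 0.03 + 0.09 = 0.12.
P(Y=a | X ∈ {d, e}) = 0.12/0.40 = 0.300.

0.300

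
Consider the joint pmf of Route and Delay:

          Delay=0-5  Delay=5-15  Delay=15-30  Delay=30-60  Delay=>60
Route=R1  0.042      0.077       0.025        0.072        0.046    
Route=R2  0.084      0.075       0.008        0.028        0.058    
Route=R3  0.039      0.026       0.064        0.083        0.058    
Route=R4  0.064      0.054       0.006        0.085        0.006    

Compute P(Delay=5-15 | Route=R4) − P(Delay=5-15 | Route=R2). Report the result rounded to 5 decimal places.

P(Route=R4) = 0.064 + 0.054 + 0.006 + 0.085 + 0.006 = 0.215; P(Delay=5-15 | Route=R4) = 0.054/0.215 = 0.251163.
P(Route=R2) = 0.084 + 0.075 + 0.008 + 0.028 + 0.058 = 0.253; P(Delay=5-15 | Route=R2) = 0.075/0.253 = 0.296443.
Difference = -0.04528.

-0.04528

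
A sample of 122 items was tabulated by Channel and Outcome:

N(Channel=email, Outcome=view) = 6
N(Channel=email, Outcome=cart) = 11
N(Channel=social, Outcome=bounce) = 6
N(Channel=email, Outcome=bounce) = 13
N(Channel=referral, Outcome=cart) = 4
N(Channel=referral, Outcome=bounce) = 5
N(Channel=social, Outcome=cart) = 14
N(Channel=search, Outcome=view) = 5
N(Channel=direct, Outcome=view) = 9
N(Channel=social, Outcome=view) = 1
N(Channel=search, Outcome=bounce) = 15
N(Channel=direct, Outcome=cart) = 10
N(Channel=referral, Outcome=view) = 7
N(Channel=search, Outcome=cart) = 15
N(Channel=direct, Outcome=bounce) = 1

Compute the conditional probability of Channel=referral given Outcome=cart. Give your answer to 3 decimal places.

0.074

Total with Outcome=cart: 11 + 15 + 14 + 10 + 4 = 54.
P(Channel=referral | Outcome=cart) = 4/54 = 0.074.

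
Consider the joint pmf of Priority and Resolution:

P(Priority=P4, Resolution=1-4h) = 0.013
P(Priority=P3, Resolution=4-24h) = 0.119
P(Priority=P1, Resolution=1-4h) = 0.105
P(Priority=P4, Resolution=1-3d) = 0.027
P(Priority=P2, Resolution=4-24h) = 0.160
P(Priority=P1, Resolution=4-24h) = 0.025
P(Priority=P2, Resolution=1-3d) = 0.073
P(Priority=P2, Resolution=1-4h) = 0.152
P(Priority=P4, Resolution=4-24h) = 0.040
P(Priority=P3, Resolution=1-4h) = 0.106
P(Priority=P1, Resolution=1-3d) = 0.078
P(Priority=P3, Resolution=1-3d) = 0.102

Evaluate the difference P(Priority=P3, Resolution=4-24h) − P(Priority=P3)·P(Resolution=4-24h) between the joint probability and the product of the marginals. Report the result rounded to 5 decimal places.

0.00651

P(Priority=P3) = 0.106 + 0.119 + 0.102 = 0.327.
P(Resolution=4-24h) = 0.025 + 0.160 + 0.119 + 0.040 = 0.344.
P(Priority=P3, Resolution=4-24h) − P(Priority=P3)P(Resolution=4-24h) = 0.119 − 0.327×0.344 = 0.00651.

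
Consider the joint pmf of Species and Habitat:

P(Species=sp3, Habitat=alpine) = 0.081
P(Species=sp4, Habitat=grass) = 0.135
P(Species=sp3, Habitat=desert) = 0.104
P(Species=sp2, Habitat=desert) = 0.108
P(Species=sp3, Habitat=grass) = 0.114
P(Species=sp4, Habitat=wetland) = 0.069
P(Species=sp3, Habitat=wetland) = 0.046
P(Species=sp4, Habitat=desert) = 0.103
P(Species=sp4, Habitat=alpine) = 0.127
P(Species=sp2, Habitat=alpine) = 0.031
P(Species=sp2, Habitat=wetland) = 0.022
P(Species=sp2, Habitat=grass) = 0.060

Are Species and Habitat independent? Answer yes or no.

no

P(Species=sp2) = 0.221 and P(Habitat=desert) = 0.315, so their product is 0.06962, but P(Species=sp2, Habitat=desert) = 0.108. Since these differ, Species and Habitat are not independent.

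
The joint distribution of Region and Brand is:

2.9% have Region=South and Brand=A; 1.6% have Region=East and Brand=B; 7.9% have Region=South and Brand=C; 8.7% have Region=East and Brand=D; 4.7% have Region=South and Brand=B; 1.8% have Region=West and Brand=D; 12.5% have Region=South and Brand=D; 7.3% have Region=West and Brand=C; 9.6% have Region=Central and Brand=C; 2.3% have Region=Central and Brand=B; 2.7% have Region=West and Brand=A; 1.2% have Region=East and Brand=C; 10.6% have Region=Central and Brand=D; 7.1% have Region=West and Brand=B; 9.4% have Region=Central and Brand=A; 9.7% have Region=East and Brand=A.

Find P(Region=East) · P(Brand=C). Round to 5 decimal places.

0.05512

P(Region=East) = 0.097 + 0.016 + 0.012 + 0.087 = 0.212.
P(Brand=C) = 0.079 + 0.012 + 0.073 + 0.096 = 0.260.
Product: 0.212 × 0.260 = 0.05512.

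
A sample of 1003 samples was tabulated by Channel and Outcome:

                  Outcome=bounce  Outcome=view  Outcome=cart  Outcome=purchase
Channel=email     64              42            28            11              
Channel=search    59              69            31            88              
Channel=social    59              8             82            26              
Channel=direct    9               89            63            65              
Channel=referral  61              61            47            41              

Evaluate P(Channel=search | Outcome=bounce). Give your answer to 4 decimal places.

0.2341

Total with Outcome=bounce: 64 + 59 + 59 + 9 + 61 = 252.
P(Channel=search | Outcome=bounce) = 59/252 = 0.2341.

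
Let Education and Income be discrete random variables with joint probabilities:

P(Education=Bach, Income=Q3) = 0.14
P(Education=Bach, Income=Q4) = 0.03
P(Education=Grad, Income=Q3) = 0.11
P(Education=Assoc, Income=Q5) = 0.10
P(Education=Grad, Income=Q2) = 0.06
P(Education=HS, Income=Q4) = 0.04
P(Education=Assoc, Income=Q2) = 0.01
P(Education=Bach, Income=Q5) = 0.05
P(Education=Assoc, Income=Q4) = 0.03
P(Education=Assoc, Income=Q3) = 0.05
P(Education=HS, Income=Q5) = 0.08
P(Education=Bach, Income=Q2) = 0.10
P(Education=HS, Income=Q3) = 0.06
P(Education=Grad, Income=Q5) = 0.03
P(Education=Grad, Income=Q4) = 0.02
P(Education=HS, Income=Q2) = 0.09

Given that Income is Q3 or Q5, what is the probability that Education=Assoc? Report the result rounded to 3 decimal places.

P(Income=Q3) = 0.06 + 0.05 + 0.14 + 0.11 = 0.36.
P(Income=Q5) = 0.08 + 0.10 + 0.05 + 0.03 = 0.26.
P(Income ∈ {Q3, Q5}) = 0.36 + 0.26 = 0.62; P(Education=Assoc, Income ∈ {Q3, Q5}) = 0.05 + 0.10 = 0.15.
P(Education=Assoc | Income ∈ {Q3, Q5}) = 0.15/0.62 = 0.242.

0.242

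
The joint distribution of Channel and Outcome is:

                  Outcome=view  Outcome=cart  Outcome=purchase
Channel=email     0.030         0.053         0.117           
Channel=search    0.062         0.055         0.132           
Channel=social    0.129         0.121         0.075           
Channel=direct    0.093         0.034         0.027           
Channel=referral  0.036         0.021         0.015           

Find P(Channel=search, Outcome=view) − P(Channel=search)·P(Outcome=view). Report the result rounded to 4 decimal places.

P(Channel=search) = 0.062 + 0.055 + 0.132 = 0.249.
P(Outcome=view) = 0.030 + 0.062 + 0.129 + 0.093 + 0.036 = 0.350.
P(Channel=search, Outcome=view) − P(Channel=search)P(Outcome=view) = 0.062 − 0.249×0.350 = -0.0252.

-0.0252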